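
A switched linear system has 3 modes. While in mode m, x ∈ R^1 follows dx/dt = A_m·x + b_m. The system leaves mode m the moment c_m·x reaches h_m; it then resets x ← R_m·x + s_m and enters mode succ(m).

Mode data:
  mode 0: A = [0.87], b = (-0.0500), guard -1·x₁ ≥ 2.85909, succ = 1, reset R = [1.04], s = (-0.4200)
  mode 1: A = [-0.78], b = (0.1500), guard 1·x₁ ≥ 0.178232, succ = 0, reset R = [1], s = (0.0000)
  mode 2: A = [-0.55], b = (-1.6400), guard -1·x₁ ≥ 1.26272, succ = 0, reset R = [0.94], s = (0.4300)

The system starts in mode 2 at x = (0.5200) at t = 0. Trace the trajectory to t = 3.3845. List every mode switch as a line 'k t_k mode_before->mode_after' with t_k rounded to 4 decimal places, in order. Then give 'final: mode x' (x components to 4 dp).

1 1.2936 2->0
2 2.7599 0->1
final: 1 -2.0106

Mode 2: guard c·x = 1.2627 hit at Δt = 1.2936 (t = 1.2936), x⁻ = (-1.2627) → reset → x⁺ = (-0.7570), jump to mode 0
Mode 0: guard c·x = 2.8591 hit at Δt = 1.4663 (t = 2.7599), x⁻ = (-2.8591) → reset → x⁺ = (-3.3935), jump to mode 1
Mode 1: flow for 0.6246 to horizon, guard not reached → x = (-2.0106)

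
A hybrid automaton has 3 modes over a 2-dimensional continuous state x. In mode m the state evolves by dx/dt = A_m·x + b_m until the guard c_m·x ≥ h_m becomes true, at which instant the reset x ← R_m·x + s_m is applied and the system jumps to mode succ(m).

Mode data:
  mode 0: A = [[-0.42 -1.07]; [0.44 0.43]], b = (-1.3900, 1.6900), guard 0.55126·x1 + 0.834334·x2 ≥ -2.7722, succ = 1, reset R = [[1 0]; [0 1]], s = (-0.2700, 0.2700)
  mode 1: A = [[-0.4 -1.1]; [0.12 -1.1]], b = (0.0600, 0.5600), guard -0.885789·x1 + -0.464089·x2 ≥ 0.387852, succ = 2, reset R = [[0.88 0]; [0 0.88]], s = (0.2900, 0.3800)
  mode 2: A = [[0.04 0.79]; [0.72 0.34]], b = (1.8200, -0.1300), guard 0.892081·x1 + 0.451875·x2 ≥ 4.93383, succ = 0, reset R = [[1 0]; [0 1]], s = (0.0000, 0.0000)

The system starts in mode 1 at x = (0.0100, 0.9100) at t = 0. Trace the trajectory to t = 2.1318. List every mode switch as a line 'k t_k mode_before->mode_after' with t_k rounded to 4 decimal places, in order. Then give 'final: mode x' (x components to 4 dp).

1 1.3866 1->2
final: 2 1.6194 1.3502

Mode 1: guard c·x = 0.3879 hit at Δt = 1.3866 (t = 1.3866), x⁻ = (-0.7270, 0.5518) → reset → x⁺ = (-0.3497, 0.8656), jump to mode 2
Mode 2: flow for 0.7452 to horizon, guard not reached → x = (1.6194, 1.3502)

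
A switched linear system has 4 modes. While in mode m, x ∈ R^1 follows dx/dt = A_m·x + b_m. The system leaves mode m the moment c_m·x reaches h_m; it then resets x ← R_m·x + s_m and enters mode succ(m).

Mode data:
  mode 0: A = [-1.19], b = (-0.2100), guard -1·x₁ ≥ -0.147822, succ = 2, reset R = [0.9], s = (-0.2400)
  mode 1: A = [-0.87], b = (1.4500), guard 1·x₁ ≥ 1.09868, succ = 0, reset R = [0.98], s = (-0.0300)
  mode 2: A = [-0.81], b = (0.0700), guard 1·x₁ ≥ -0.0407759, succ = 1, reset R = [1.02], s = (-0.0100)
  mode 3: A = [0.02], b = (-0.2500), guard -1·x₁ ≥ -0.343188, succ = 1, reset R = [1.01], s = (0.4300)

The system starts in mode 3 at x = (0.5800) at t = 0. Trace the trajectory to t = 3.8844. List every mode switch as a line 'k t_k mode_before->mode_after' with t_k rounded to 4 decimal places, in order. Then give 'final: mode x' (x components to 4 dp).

1 0.9836 3->1
2 1.4999 1->0
3 2.6155 0->2
4 3.1327 2->1
final: 1 0.7732

Mode 3: guard c·x = -0.3432 hit at Δt = 0.9836 (t = 0.9836), x⁻ = (0.3432) → reset → x⁺ = (0.7766), jump to mode 1
Mode 1: guard c·x = 1.0987 hit at Δt = 0.5163 (t = 1.4999), x⁻ = (1.0987) → reset → x⁺ = (1.0467), jump to mode 0
Mode 0: guard c·x = -0.1478 hit at Δt = 1.1156 (t = 2.6155), x⁻ = (0.1478) → reset → x⁺ = (-0.1070), jump to mode 2
Mode 2: guard c·x = -0.0408 hit at Δt = 0.5172 (t = 3.1327), x⁻ = (-0.0408) → reset → x⁺ = (-0.0516), jump to mode 1
Mode 1: flow for 0.7517 to horizon, guard not reached → x = (0.7732)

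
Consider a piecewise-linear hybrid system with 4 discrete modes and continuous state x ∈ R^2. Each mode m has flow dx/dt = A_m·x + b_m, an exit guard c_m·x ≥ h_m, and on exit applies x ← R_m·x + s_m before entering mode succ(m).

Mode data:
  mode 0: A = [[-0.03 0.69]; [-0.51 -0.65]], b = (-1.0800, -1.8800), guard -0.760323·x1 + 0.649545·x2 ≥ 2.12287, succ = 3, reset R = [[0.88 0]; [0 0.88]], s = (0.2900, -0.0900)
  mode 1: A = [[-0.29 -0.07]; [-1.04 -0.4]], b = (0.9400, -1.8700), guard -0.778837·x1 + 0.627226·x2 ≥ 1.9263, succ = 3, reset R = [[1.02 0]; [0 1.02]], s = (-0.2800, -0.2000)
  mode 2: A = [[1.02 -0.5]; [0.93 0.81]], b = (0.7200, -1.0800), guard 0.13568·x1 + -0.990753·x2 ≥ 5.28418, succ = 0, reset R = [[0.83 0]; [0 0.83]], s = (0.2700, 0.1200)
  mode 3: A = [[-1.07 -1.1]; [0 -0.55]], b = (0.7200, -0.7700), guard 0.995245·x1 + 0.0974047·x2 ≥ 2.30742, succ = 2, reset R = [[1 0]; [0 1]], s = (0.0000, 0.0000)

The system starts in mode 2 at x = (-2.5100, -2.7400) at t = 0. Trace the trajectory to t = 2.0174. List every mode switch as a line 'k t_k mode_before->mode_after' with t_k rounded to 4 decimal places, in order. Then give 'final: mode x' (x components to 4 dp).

1 0.4326 2->0
2 1.3647 0->3
final: 3 -0.5726 -2.0356

Mode 2: guard c·x = 5.2842 hit at Δt = 0.4326 (t = 0.4326), x⁻ = (-2.4196, -5.6649) → reset → x⁺ = (-1.7383, -4.5818), jump to mode 0
Mode 0: guard c·x = 2.1229 hit at Δt = 0.9321 (t = 1.3647), x⁻ = (-4.9473, -2.5228) → reset → x⁺ = (-4.0636, -2.3101), jump to mode 3
Mode 3: flow for 0.6527 to horizon, guard not reached → x = (-0.5726, -2.0356)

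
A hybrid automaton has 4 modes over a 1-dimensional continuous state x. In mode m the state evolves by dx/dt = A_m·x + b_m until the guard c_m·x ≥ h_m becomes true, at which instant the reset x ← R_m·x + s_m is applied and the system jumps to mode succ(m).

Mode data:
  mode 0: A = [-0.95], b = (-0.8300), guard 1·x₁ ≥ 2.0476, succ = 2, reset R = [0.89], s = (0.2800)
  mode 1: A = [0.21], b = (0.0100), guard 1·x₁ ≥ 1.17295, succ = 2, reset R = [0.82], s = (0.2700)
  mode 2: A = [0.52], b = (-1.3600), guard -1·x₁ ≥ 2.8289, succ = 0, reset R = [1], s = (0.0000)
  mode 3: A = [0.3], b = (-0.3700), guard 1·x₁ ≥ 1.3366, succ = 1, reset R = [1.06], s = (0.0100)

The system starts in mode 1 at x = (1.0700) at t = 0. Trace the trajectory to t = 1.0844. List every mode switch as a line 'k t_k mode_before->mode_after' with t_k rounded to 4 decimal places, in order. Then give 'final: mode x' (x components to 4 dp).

1 0.4196 1->2
final: 2 0.6604

Mode 1: guard c·x = 1.1729 hit at Δt = 0.4196 (t = 0.4196), x⁻ = (1.1729) → reset → x⁺ = (1.2318), jump to mode 2
Mode 2: flow for 0.6648 to horizon, guard not reached → x = (0.6604)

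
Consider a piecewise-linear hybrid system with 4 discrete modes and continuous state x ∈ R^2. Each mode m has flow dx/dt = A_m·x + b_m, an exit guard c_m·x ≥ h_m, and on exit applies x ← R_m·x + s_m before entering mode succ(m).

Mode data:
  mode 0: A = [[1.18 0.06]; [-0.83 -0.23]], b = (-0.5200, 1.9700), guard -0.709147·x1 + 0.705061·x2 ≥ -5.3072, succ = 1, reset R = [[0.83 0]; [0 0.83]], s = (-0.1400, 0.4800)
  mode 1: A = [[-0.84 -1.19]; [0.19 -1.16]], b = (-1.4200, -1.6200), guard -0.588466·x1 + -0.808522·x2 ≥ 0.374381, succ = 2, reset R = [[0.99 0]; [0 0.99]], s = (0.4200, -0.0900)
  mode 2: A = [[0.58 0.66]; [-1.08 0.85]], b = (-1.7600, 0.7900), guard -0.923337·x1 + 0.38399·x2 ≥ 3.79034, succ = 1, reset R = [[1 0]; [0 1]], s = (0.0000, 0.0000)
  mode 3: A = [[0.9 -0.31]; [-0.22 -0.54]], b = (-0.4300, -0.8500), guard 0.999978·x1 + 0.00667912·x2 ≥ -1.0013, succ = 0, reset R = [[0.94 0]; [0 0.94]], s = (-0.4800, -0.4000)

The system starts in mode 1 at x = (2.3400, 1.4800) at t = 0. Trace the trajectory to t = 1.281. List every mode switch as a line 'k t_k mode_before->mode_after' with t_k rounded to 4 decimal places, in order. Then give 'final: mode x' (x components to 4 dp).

1 0.9537 1->2
final: 2 -0.3595 -0.3198

Mode 1: guard c·x = 0.3744 hit at Δt = 0.9537 (t = 0.9537), x⁻ = (-0.1112, -0.3821) → reset → x⁺ = (0.3099, -0.4683), jump to mode 2
Mode 2: flow for 0.3273 to horizon, guard not reached → x = (-0.3595, -0.3198)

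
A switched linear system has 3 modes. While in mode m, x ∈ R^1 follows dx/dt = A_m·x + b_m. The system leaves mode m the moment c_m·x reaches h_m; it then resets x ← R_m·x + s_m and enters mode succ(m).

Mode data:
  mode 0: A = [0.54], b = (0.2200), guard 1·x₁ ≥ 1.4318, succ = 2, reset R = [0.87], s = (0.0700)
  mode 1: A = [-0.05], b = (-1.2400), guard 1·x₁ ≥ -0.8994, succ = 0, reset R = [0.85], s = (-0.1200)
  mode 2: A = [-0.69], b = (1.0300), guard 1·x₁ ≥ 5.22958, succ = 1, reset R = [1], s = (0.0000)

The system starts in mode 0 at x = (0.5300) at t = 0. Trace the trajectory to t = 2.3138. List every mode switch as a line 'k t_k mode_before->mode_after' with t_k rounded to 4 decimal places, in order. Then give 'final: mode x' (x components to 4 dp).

1 1.2481 0->2
final: 2 1.4079

Mode 0: guard c·x = 1.4318 hit at Δt = 1.2481 (t = 1.2481), x⁻ = (1.4318) → reset → x⁺ = (1.3157), jump to mode 2
Mode 2: flow for 1.0657 to horizon, guard not reached → x = (1.4079)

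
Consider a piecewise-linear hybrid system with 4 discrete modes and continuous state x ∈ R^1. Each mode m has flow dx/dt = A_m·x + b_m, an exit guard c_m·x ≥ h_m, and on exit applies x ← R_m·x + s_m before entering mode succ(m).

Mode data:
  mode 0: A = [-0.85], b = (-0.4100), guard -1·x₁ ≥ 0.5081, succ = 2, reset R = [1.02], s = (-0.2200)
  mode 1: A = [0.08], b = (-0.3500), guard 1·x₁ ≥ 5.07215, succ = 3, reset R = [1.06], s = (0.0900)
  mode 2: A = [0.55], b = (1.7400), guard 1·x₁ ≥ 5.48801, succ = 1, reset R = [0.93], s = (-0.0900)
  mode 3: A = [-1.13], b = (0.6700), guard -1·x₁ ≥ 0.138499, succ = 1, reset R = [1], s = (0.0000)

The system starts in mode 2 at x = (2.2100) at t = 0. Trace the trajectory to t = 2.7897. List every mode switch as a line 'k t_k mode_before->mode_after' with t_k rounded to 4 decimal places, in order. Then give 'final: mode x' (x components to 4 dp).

1 0.8659 2->1
2 1.9575 1->3
final: 3 2.4960

Mode 2: guard c·x = 5.4880 hit at Δt = 0.8659 (t = 0.8659), x⁻ = (5.4880) → reset → x⁺ = (5.0138), jump to mode 1
Mode 1: guard c·x = 5.0721 hit at Δt = 1.0917 (t = 1.9575), x⁻ = (5.0721) → reset → x⁺ = (5.4665), jump to mode 3
Mode 3: flow for 0.8322 to horizon, guard not reached → x = (2.4960)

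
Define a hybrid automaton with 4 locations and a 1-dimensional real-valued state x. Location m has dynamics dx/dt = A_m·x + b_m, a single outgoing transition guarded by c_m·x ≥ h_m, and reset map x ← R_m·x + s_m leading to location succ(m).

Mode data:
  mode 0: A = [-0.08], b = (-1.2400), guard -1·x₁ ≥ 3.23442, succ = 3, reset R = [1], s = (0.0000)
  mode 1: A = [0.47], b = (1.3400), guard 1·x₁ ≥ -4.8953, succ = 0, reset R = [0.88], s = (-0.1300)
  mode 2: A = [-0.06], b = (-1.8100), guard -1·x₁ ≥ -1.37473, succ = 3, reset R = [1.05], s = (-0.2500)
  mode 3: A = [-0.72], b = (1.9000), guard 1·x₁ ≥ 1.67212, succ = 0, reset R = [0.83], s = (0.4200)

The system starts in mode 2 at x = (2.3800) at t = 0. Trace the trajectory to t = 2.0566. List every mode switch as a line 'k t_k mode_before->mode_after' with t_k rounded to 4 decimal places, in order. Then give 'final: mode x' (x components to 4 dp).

Mode 2: guard c·x = -1.3747 hit at Δt = 0.5229 (t = 0.5229), x⁻ = (1.3747) → reset → x⁺ = (1.1935), jump to mode 3
Mode 3: guard c·x = 1.6721 hit at Δt = 0.5586 (t = 1.0815), x⁻ = (1.6721) → reset → x⁺ = (1.8079), jump to mode 0
Mode 0: flow for 0.9751 to horizon, guard not reached → x = (0.5090)

1 0.5229 2->3
2 1.0815 3->0
final: 0 0.5090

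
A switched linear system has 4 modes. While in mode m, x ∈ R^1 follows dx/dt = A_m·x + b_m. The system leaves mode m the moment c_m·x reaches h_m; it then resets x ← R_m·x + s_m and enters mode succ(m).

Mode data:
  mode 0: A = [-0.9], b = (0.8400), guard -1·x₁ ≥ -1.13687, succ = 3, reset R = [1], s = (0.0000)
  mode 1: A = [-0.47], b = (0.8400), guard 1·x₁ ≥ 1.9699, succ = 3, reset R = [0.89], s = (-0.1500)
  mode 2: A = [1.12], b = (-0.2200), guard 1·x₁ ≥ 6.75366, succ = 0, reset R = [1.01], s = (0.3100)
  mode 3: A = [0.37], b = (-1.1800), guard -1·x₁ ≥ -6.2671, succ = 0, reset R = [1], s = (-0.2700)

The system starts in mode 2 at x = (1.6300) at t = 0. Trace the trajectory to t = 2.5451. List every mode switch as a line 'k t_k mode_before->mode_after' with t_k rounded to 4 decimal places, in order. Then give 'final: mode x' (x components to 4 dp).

1 1.3575 2->0
final: 0 3.0617

Mode 2: guard c·x = 6.7537 hit at Δt = 1.3575 (t = 1.3575), x⁻ = (6.7537) → reset → x⁺ = (7.1312), jump to mode 0
Mode 0: flow for 1.1876 to horizon, guard not reached → x = (3.0617)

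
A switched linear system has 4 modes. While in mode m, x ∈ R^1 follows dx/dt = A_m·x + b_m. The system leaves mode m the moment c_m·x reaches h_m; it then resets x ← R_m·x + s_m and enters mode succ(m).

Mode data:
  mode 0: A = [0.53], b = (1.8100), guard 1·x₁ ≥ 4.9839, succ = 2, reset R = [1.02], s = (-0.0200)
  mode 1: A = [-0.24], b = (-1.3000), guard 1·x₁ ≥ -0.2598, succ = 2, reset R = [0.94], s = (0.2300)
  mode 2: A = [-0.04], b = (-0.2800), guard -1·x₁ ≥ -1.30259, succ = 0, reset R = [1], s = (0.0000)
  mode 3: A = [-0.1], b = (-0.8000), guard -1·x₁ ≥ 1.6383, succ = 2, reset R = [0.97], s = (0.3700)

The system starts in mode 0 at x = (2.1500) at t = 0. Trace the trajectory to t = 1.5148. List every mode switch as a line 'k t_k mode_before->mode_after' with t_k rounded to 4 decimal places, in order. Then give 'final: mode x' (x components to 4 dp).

Mode 0: guard c·x = 4.9839 hit at Δt = 0.7766 (t = 0.7766), x⁻ = (4.9839) → reset → x⁺ = (5.0636), jump to mode 2
Mode 2: flow for 0.7382 to horizon, guard not reached → x = (4.7126)

1 0.7766 0->2
final: 2 4.7126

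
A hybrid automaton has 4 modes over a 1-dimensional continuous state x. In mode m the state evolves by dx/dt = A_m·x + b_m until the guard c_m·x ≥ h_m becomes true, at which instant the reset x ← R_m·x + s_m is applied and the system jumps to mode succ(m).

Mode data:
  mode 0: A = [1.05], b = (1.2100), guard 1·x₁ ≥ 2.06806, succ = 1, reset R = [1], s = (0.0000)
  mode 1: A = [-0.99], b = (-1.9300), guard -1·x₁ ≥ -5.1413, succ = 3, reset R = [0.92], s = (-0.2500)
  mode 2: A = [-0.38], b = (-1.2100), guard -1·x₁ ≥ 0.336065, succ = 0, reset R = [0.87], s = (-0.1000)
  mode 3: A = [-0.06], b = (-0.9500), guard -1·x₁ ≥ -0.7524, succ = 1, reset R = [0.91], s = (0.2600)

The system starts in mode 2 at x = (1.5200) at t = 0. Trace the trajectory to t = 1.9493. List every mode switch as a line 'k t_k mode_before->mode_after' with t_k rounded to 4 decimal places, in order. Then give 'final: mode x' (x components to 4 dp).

1 1.3205 2->0
final: 0 0.3184

Mode 2: guard c·x = 0.3361 hit at Δt = 1.3205 (t = 1.3205), x⁻ = (-0.3361) → reset → x⁺ = (-0.3924), jump to mode 0
Mode 0: flow for 0.6288 to horizon, guard not reached → x = (0.3184)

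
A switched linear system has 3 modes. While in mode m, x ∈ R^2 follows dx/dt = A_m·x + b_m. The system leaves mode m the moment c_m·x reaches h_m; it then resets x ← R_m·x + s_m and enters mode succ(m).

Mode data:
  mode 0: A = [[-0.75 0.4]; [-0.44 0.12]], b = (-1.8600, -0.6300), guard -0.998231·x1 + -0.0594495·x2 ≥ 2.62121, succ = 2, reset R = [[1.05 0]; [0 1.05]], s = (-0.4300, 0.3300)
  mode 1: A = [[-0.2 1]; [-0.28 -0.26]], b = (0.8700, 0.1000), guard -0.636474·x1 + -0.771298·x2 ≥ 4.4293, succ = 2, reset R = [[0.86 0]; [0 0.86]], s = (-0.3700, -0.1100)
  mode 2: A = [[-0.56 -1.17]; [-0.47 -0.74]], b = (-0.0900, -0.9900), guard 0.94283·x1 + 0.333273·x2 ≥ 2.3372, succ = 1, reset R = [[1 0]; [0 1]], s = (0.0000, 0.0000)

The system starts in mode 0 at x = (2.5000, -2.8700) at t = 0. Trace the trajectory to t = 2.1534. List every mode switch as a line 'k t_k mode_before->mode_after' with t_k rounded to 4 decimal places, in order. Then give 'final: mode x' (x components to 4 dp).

Mode 0: guard c·x = 2.6212 hit at Δt = 1.5416 (t = 1.5416), x⁻ = (-2.3678, -4.3339) → reset → x⁺ = (-2.9161, -4.2206), jump to mode 2
Mode 2: flow for 0.6118 to horizon, guard not reached → x = (-0.0562, -2.8885)

1 1.5416 0->2
final: 2 -0.0562 -2.8885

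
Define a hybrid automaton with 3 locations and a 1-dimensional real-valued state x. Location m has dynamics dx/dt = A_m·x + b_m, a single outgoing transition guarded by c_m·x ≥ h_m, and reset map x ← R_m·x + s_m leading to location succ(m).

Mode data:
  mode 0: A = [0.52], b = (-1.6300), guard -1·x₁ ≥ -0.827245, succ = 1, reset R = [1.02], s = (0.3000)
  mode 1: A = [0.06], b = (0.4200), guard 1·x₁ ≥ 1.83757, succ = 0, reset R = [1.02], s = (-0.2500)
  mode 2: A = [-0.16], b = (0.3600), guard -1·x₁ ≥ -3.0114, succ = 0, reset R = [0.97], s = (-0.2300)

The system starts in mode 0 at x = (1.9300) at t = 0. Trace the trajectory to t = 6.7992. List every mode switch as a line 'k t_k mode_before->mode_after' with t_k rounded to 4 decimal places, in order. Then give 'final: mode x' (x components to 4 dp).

1 1.2499 0->1
2 2.6125 1->0
3 3.4275 0->1
4 4.7901 1->0
5 5.6051 0->1
final: 1 1.7487

Mode 0: guard c·x = -0.8272 hit at Δt = 1.2499 (t = 1.2499), x⁻ = (0.8272) → reset → x⁺ = (1.1438), jump to mode 1
Mode 1: guard c·x = 1.8376 hit at Δt = 1.3626 (t = 2.6125), x⁻ = (1.8376) → reset → x⁺ = (1.6243), jump to mode 0
Mode 0: guard c·x = -0.8272 hit at Δt = 0.8150 (t = 3.4275), x⁻ = (0.8272) → reset → x⁺ = (1.1438), jump to mode 1
Mode 1: guard c·x = 1.8376 hit at Δt = 1.3626 (t = 4.7901), x⁻ = (1.8376) → reset → x⁺ = (1.6243), jump to mode 0
Mode 0: guard c·x = -0.8272 hit at Δt = 0.8150 (t = 5.6051), x⁻ = (0.8272) → reset → x⁺ = (1.1438), jump to mode 1
Mode 1: flow for 1.1941 to horizon, guard not reached → x = (1.7487)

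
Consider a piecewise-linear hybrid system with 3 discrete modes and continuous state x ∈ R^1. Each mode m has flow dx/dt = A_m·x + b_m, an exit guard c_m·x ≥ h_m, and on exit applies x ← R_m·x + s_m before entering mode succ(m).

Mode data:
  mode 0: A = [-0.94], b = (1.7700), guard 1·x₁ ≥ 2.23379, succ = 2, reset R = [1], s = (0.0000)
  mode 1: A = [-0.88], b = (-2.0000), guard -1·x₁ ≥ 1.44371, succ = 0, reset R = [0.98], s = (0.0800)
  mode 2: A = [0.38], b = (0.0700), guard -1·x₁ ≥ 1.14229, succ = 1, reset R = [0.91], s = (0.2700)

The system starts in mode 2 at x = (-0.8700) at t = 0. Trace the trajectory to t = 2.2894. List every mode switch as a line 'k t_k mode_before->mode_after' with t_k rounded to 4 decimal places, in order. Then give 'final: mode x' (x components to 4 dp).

Mode 2: guard c·x = 1.1423 hit at Δt = 0.8799 (t = 0.8799), x⁻ = (-1.1423) → reset → x⁺ = (-0.7695), jump to mode 1
Mode 1: guard c·x = 1.4437 hit at Δt = 0.6763 (t = 1.5562), x⁻ = (-1.4437) → reset → x⁺ = (-1.3348), jump to mode 0
Mode 0: flow for 0.7332 to horizon, guard not reached → x = (0.2677)

1 0.8799 2->1
2 1.5562 1->0
final: 0 0.2677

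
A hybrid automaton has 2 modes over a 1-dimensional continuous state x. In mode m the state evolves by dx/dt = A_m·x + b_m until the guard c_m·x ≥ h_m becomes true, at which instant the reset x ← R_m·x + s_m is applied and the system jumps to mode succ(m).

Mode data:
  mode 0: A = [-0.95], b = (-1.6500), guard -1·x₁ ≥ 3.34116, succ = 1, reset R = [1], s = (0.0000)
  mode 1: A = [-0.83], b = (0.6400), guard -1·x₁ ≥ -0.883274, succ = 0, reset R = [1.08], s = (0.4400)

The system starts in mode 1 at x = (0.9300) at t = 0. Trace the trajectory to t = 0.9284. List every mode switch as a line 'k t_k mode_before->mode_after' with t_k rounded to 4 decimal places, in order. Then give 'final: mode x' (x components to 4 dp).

Mode 1: guard c·x = -0.8833 hit at Δt = 0.4195 (t = 0.4195), x⁻ = (0.8833) → reset → x⁺ = (1.3939), jump to mode 0
Mode 0: flow for 0.5089 to horizon, guard not reached → x = (0.1937)

1 0.4195 1->0
final: 0 0.1937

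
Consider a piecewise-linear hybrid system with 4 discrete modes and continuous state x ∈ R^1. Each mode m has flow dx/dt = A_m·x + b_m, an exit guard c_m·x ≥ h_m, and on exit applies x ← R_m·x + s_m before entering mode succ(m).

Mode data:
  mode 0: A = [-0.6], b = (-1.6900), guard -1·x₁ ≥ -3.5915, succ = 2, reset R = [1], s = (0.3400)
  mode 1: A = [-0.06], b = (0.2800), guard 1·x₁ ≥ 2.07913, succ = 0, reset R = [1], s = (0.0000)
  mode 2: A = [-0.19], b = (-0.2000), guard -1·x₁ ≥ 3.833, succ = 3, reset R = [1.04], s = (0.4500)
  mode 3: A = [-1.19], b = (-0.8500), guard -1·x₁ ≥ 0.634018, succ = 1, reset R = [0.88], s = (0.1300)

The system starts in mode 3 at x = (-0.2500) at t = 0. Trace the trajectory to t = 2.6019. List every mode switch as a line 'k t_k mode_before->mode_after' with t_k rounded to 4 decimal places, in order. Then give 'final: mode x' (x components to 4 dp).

Mode 3: guard c·x = 0.6340 hit at Δt = 1.4749 (t = 1.4749), x⁻ = (-0.6340) → reset → x⁺ = (-0.4279), jump to mode 1
Mode 1: flow for 1.1270 to horizon, guard not reached → x = (-0.0948)

1 1.4749 3->1
final: 1 -0.0948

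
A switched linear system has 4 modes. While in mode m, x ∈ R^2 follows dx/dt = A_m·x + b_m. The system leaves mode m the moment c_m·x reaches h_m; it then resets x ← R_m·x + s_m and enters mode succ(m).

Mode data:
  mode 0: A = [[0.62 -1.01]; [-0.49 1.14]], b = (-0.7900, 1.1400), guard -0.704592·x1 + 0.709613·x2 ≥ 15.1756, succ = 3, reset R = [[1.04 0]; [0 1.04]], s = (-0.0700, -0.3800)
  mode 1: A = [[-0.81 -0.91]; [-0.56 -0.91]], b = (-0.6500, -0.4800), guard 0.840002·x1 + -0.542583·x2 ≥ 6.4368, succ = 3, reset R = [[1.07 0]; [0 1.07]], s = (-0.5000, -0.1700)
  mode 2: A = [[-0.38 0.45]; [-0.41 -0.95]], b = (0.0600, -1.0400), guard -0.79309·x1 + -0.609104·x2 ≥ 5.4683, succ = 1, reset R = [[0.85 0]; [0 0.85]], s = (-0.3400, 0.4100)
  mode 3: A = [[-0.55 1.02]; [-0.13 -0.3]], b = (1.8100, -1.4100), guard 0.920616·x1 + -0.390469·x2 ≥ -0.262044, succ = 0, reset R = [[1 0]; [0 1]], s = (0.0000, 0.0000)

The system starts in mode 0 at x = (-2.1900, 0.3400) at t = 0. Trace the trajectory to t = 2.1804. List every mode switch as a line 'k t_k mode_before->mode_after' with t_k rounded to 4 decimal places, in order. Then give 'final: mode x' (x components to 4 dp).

Mode 0: guard c·x = 15.1756 hit at Δt = 1.1967 (t = 1.1967), x⁻ = (-11.5880, 9.8798) → reset → x⁺ = (-12.1215, 9.8949), jump to mode 3
Mode 3: flow for 0.9837 to horizon, guard not reached → x = (0.6675, 6.6714)

1 1.1967 0->3
final: 3 0.6675 6.6714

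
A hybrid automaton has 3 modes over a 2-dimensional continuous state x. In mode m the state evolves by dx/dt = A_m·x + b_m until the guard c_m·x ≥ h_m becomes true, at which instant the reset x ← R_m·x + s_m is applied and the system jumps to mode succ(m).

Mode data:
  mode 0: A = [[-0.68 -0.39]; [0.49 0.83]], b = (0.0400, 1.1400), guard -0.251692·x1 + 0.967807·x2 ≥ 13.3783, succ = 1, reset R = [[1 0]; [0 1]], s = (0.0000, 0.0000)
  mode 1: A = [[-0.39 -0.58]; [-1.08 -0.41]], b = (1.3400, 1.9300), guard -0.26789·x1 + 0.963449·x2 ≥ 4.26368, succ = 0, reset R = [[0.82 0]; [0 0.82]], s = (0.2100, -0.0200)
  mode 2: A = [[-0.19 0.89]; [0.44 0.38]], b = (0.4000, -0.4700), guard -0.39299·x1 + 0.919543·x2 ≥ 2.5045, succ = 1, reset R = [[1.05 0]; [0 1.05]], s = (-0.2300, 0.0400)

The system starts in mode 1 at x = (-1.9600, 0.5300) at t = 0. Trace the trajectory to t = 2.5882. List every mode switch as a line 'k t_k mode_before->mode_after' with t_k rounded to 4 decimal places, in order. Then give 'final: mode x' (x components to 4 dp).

Mode 1: guard c·x = 4.2637 hit at Δt = 1.4719 (t = 1.4719), x⁻ = (-1.3525, 4.0494) → reset → x⁺ = (-0.8990, 3.3005), jump to mode 0
Mode 0: flow for 1.1163 to horizon, guard not reached → x = (-2.2907, 9.2005)

1 1.4719 1->0
final: 0 -2.2907 9.2005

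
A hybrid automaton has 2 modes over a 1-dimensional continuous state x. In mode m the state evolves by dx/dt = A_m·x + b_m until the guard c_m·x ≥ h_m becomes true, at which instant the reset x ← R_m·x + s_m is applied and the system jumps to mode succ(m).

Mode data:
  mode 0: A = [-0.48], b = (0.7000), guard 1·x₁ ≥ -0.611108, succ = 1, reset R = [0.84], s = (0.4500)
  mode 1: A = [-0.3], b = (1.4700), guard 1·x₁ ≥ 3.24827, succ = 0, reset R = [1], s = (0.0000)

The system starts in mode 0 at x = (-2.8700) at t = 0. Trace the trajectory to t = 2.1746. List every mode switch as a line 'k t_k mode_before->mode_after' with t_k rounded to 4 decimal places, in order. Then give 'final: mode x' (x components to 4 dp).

1 1.5373 0->1
final: 1 0.8004

Mode 0: guard c·x = -0.6111 hit at Δt = 1.5373 (t = 1.5373), x⁻ = (-0.6111) → reset → x⁺ = (-0.0633), jump to mode 1
Mode 1: flow for 0.6373 to horizon, guard not reached → x = (0.8004)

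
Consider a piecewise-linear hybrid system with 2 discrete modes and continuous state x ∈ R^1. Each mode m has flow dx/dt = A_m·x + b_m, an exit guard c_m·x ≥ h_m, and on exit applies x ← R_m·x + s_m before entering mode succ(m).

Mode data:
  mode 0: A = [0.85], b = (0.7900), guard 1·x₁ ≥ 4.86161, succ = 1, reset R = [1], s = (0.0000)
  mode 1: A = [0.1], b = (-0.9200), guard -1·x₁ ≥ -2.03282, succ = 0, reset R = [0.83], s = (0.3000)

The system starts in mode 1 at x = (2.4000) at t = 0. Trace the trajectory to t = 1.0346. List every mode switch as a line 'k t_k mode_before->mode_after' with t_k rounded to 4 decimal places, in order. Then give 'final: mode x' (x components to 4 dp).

1 0.5259 1->0
final: 0 3.5650

Mode 1: guard c·x = -2.0328 hit at Δt = 0.5259 (t = 0.5259), x⁻ = (2.0328) → reset → x⁺ = (1.9872), jump to mode 0
Mode 0: flow for 0.5087 to horizon, guard not reached → x = (3.5650)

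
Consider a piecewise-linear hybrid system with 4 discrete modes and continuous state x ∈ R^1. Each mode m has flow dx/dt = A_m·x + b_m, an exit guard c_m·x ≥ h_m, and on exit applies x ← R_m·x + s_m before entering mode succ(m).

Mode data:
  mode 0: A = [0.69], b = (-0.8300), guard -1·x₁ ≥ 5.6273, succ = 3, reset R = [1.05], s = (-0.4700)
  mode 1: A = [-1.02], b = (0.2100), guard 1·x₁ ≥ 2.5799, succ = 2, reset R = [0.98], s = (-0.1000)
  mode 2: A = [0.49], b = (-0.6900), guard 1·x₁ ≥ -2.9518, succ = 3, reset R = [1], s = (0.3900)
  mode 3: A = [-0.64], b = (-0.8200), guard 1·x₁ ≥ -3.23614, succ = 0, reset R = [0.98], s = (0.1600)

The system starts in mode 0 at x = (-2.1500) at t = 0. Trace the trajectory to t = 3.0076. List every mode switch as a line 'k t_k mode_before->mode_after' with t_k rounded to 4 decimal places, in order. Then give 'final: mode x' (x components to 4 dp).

1 1.0312 0->3
2 2.5287 3->0
final: 0 -4.6617

Mode 0: guard c·x = 5.6273 hit at Δt = 1.0312 (t = 1.0312), x⁻ = (-5.6273) → reset → x⁺ = (-6.3787), jump to mode 3
Mode 3: guard c·x = -3.2361 hit at Δt = 1.4975 (t = 2.5287), x⁻ = (-3.2361) → reset → x⁺ = (-3.0114), jump to mode 0
Mode 0: flow for 0.4789 to horizon, guard not reached → x = (-4.6617)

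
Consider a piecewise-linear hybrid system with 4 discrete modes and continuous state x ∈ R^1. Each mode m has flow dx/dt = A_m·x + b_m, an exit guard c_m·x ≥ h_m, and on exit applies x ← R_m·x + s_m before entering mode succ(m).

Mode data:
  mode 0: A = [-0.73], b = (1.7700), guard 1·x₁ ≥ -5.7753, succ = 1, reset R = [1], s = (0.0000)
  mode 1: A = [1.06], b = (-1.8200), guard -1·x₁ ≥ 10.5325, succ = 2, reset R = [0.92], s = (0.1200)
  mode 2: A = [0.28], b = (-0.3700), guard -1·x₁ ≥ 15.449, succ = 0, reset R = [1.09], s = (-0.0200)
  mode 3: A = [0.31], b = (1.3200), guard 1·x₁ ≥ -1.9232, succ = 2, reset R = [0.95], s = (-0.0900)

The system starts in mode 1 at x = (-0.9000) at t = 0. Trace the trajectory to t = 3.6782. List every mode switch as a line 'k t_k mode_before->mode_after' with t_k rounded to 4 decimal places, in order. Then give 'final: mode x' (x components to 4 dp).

Mode 1: guard c·x = 10.5325 hit at Δt = 1.4561 (t = 1.4561), x⁻ = (-10.5325) → reset → x⁺ = (-9.5699), jump to mode 2
Mode 2: guard c·x = 15.4490 hit at Δt = 1.5416 (t = 2.9977), x⁻ = (-15.4490) → reset → x⁺ = (-16.8594), jump to mode 0
Mode 0: flow for 0.6805 to horizon, guard not reached → x = (-9.3097)

1 1.4561 1->2
2 2.9977 2->0
final: 0 -9.3097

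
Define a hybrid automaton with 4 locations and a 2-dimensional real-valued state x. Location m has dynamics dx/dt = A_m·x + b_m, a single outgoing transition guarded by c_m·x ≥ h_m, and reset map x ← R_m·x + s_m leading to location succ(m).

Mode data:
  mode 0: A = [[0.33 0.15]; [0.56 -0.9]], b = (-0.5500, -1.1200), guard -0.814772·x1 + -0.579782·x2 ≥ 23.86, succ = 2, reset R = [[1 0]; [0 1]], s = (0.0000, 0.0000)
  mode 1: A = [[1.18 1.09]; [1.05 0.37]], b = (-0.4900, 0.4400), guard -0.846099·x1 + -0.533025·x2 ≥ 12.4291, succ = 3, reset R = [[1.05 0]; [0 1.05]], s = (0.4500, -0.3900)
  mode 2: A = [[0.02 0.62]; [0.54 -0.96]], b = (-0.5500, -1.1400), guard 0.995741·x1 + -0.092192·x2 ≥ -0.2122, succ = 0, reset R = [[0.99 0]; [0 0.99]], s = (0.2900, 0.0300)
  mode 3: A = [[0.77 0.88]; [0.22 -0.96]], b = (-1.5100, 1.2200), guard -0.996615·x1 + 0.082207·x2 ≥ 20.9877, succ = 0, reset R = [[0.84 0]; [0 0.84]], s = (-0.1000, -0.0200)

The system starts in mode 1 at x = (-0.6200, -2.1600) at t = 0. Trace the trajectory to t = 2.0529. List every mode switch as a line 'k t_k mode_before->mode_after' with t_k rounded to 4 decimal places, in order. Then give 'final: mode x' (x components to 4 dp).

1 1.0036 1->3
2 1.5960 3->0
final: 0 -21.8735 -7.7889

Mode 1: guard c·x = 12.4291 hit at Δt = 1.0036 (t = 1.0036), x⁻ = (-10.0494, -7.3662) → reset → x⁺ = (-10.1018, -8.1245), jump to mode 3
Mode 3: guard c·x = 20.9877 hit at Δt = 0.5924 (t = 1.5960), x⁻ = (-21.5244, -5.6423) → reset → x⁺ = (-18.1805, -4.7595), jump to mode 0
Mode 0: flow for 0.4569 to horizon, guard not reached → x = (-21.8735, -7.7889)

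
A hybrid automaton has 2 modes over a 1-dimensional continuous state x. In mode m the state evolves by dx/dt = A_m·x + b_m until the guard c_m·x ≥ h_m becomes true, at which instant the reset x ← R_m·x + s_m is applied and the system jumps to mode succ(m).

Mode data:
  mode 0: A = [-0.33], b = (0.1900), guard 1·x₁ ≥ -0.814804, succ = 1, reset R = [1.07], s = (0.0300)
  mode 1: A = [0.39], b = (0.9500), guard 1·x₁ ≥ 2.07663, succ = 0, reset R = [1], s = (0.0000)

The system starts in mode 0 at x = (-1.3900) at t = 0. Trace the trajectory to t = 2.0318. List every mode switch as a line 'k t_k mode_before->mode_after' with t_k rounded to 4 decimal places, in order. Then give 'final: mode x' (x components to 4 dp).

1 1.0490 0->1
final: 1 -0.0972

Mode 0: guard c·x = -0.8148 hit at Δt = 1.0490 (t = 1.0490), x⁻ = (-0.8148) → reset → x⁺ = (-0.8418), jump to mode 1
Mode 1: flow for 0.9828 to horizon, guard not reached → x = (-0.0972)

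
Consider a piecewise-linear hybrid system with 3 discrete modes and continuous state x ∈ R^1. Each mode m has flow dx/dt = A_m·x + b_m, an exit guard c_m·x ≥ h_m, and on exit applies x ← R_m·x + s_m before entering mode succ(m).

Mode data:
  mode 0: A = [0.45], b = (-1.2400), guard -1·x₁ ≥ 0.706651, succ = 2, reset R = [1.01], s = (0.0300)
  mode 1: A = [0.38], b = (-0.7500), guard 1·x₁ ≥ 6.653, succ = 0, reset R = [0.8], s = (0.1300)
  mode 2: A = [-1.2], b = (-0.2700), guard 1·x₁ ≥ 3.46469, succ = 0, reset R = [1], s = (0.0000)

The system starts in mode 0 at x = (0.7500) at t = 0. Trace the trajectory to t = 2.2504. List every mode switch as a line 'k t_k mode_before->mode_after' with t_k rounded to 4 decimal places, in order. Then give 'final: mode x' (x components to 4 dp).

1 1.2133 0->2
final: 2 -0.3571

Mode 0: guard c·x = 0.7067 hit at Δt = 1.2133 (t = 1.2133), x⁻ = (-0.7067) → reset → x⁺ = (-0.6837), jump to mode 2
Mode 2: flow for 1.0371 to horizon, guard not reached → x = (-0.3571)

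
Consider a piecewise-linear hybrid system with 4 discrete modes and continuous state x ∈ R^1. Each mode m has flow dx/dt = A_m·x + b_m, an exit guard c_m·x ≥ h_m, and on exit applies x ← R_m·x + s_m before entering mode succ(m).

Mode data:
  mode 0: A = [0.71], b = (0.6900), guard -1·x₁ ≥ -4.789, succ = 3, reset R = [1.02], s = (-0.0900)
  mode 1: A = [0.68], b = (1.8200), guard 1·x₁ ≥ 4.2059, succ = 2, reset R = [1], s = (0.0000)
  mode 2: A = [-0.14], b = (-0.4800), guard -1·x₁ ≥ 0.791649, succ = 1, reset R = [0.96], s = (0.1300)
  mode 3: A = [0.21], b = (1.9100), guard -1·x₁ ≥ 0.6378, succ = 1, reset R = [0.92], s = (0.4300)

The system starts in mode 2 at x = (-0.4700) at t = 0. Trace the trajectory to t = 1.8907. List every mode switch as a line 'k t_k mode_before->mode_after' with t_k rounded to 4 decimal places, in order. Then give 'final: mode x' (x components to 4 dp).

1 0.8221 2->1
final: 1 1.5559

Mode 2: guard c·x = 0.7916 hit at Δt = 0.8221 (t = 0.8221), x⁻ = (-0.7916) → reset → x⁺ = (-0.6300), jump to mode 1
Mode 1: flow for 1.0686 to horizon, guard not reached → x = (1.5559)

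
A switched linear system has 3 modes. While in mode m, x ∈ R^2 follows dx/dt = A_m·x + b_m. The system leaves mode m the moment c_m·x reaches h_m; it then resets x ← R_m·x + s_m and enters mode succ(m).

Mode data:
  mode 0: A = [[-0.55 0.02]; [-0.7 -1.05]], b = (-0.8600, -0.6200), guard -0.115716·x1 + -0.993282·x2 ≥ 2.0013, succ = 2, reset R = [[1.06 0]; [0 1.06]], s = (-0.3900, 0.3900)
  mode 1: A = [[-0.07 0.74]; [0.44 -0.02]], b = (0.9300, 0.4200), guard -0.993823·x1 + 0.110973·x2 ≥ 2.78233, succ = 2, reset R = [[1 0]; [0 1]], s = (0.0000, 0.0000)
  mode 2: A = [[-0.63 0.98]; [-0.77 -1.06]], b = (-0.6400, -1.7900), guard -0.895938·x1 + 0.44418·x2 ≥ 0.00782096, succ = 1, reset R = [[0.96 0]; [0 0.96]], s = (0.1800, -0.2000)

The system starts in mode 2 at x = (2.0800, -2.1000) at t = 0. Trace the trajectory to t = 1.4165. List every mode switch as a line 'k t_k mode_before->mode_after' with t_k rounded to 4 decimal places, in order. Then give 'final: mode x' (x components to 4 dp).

1 1.0068 2->1
final: 1 -0.9260 -1.9740

Mode 2: guard c·x = 0.0078 hit at Δt = 1.0068 (t = 1.0068), x⁻ = (-0.9451, -1.8887) → reset → x⁺ = (-0.7273, -2.0132), jump to mode 1
Mode 1: flow for 0.4097 to horizon, guard not reached → x = (-0.9260, -1.9740)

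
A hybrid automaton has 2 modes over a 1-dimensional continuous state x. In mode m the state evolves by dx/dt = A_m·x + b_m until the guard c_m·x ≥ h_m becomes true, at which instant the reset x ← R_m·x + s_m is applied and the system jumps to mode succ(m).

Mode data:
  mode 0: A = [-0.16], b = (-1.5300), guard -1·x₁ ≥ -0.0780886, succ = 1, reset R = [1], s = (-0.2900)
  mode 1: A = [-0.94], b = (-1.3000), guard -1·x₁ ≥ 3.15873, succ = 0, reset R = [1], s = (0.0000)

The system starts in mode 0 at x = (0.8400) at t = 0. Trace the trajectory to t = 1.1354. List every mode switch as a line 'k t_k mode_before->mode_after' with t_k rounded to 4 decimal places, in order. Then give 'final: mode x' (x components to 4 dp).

Mode 0: guard c·x = -0.0781 hit at Δt = 0.4754 (t = 0.4754), x⁻ = (0.0781) → reset → x⁺ = (-0.2119), jump to mode 1
Mode 1: flow for 0.6600 to horizon, guard not reached → x = (-0.7533)

1 0.4754 0->1
final: 1 -0.7533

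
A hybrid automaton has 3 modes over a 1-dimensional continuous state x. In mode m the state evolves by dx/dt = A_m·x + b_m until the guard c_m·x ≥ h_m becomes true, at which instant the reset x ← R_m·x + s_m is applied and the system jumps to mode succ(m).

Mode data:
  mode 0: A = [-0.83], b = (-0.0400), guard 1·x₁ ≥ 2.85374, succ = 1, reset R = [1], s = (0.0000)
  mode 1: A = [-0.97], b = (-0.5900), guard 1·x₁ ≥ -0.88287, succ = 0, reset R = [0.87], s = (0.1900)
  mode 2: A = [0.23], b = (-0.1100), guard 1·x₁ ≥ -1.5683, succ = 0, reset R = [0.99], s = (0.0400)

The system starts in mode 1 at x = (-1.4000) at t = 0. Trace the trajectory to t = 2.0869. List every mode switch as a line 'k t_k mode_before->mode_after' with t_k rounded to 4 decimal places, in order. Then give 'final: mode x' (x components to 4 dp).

Mode 1: guard c·x = -0.8829 hit at Δt = 1.0916 (t = 1.0916), x⁻ = (-0.8829) → reset → x⁺ = (-0.5781), jump to mode 0
Mode 0: flow for 0.9953 to horizon, guard not reached → x = (-0.2802)

1 1.0916 1->0
final: 0 -0.2802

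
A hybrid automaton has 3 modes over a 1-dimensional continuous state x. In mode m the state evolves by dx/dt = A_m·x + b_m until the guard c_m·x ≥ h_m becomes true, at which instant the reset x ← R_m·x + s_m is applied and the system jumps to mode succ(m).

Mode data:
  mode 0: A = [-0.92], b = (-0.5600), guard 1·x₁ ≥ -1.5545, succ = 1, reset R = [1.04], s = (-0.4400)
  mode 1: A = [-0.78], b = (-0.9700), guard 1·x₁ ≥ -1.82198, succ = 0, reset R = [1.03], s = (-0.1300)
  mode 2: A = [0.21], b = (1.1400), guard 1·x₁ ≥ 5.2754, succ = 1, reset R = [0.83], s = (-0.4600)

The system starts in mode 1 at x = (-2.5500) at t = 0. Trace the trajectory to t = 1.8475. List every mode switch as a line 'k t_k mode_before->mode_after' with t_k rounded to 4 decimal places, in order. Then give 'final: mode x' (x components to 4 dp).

1 1.0446 1->0
2 1.4693 0->1
final: 1 -1.8490

Mode 1: guard c·x = -1.8220 hit at Δt = 1.0446 (t = 1.0446), x⁻ = (-1.8220) → reset → x⁺ = (-2.0066), jump to mode 0
Mode 0: guard c·x = -1.5545 hit at Δt = 0.4247 (t = 1.4693), x⁻ = (-1.5545) → reset → x⁺ = (-2.0567), jump to mode 1
Mode 1: flow for 0.3782 to horizon, guard not reached → x = (-1.8490)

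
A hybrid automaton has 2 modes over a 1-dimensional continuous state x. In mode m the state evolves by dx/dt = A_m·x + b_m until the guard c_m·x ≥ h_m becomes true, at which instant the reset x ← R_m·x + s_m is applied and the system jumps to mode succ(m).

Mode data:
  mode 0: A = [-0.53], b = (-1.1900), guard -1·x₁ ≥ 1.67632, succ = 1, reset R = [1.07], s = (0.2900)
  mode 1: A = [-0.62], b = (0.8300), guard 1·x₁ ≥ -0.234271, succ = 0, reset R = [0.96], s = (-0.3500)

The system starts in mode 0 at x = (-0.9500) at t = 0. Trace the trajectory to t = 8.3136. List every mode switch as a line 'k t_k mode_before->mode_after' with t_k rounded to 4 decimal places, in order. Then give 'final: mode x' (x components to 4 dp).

1 1.5522 0->1
2 2.5065 1->0
3 4.5386 0->1
4 5.4929 1->0
5 7.5249 0->1
final: 1 -0.4044

Mode 0: guard c·x = 1.6763 hit at Δt = 1.5522 (t = 1.5522), x⁻ = (-1.6763) → reset → x⁺ = (-1.5037), jump to mode 1
Mode 1: guard c·x = -0.2343 hit at Δt = 0.9543 (t = 2.5065), x⁻ = (-0.2343) → reset → x⁺ = (-0.5749), jump to mode 0
Mode 0: guard c·x = 1.6763 hit at Δt = 2.0321 (t = 4.5386), x⁻ = (-1.6763) → reset → x⁺ = (-1.5037), jump to mode 1
Mode 1: guard c·x = -0.2343 hit at Δt = 0.9543 (t = 5.4929), x⁻ = (-0.2343) → reset → x⁺ = (-0.5749), jump to mode 0
Mode 0: guard c·x = 1.6763 hit at Δt = 2.0321 (t = 7.5249), x⁻ = (-1.6763) → reset → x⁺ = (-1.5037), jump to mode 1
Mode 1: flow for 0.7887 to horizon, guard not reached → x = (-0.4044)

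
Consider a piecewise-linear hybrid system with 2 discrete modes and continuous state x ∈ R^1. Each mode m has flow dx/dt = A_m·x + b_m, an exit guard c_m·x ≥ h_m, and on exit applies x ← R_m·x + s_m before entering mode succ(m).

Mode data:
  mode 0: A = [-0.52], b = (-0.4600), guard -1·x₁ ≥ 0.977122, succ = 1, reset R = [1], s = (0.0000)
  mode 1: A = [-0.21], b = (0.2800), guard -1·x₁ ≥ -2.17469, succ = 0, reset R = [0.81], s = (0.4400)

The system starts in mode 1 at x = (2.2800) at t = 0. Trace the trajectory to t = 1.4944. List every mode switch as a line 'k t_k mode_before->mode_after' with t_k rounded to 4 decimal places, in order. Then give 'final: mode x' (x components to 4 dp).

Mode 1: guard c·x = -2.1747 hit at Δt = 0.5616 (t = 0.5616), x⁻ = (2.1747) → reset → x⁺ = (2.2015), jump to mode 0
Mode 0: flow for 0.9328 to horizon, guard not reached → x = (1.0154)

1 0.5616 1->0
final: 0 1.0154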